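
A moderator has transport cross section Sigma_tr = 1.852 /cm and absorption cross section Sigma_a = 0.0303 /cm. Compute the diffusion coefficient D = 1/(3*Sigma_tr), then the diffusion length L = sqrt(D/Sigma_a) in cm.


D = 1 / (3 * Sigma_tr) = 1 / (3 * 1.852) = 0.1799856 cm
L = sqrt(D / Sigma_a)
L = sqrt(0.1799856 / 0.0303)
L = 2.4372 cm

2.4372


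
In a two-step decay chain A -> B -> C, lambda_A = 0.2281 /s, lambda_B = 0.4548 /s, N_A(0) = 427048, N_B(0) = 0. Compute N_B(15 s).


N_B(t) = lambda_A * N_A0 / (lambda_B - lambda_A) * [exp(-lambda_A*t) - exp(-lambda_B*t)]
exp(-0.2281*15) = 0.03266340; exp(-0.4548*15) = 0.001089540
N_B = 0.2281 * 427048 / (0.4548 - 0.2281) * (0.03266340 - 0.001089540)
N_B = 13567

13567


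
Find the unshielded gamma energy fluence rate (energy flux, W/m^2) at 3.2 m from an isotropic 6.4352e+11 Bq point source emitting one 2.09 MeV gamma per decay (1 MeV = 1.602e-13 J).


psi = A * E * 1.602e-13 / (4*pi*r^2)
psi = 6.4352e+11 * 2.09 * 1.602e-13 / (4*pi*3.2^2)
psi = 0.0016744 W/m^2

0.0016744


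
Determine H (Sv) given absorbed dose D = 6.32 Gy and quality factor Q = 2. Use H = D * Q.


H = D * Q
H = 6.32 * 2
H = 12.640 Sv

12.640


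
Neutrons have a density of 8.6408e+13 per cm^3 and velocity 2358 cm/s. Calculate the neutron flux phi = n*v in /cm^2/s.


phi = n * v
phi = 8.6408e+13 * 2358
phi = 2.0375e+17 /cm^2/s

2.0375e+17


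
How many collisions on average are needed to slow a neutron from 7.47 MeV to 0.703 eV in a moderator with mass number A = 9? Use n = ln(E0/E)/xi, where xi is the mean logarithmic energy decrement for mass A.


xi = 1 + (A-1)^2/(2A)*ln((A-1)/(A+1)) = 0.2066007 (for A = 9)
n = ln(E0/E) / xi
n = ln(7.47e6 / 0.703) / 0.2066007
n = ln(1.062589e+07) / 0.2066007 = 78.310

78.310


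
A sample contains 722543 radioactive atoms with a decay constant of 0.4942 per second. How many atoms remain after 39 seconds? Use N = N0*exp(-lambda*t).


N = N0 * exp(-lambda * t)
N = 722543 * exp(-0.4942 * 39)
N = 0.0030786

0.0030786


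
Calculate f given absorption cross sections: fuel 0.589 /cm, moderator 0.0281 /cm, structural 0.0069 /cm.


f = Sigma_a_fuel / (Sigma_a_fuel + Sigma_a_mod + Sigma_a_other)
f = 0.589 / (0.589 + 0.0281 + 0.0069)
f = 0.94391

0.94391


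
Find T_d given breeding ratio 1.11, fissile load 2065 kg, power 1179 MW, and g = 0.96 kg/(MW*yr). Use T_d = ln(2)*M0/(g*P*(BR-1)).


Breeding gain G = BR - 1 = 1.11 - 1 = 0.11
Fissile production rate = g * P * G = 0.96 * 1179 * 0.11 = 124.5024 kg/yr
T_d = ln(2) * M0 / (g * P * G)
T_d = ln(2) * 2065 / 124.5024 = 11.497 yr

11.497


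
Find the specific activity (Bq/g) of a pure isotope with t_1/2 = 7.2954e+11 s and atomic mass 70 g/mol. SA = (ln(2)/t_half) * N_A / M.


lambda = ln(2) / t_half = ln(2) / 7.2954e+11 = 9.501154e-13 /s
SA = lambda * N_A / M
SA = 9.501154e-13 * 6.022e23 / 70
SA = 8.1737e+09 Bq/g

8.1737e+09


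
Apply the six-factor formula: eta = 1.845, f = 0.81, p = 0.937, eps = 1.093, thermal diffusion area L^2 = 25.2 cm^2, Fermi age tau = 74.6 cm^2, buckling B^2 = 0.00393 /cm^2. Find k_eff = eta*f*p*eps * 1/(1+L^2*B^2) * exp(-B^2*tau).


k_inf = eta*f*p*eps = 1.845*0.81*0.937*1.093 = 1.530528
P_TNL = 1/(1 + L^2*B^2) = 1/(1 + 25.2*0.00393) = 0.9098883
P_FNL = exp(-B^2*tau) = exp(-0.00393*74.6) = 0.7458894
k_eff = k_inf * P_TNL * P_FNL = 1.530528 * 0.9098883 * 0.7458894
k_eff = 1.0387

1.0387


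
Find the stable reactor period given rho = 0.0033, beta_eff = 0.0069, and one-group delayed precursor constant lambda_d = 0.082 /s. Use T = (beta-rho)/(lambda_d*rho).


T = (beta - rho) / (lambda_d * rho)
T = (0.0069 - 0.0033) / (0.082 * 0.0033)
T = 13.304 s

13.304


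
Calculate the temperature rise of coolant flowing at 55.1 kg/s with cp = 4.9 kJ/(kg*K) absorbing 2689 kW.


dT = Q / (m_dot * cp)
dT = 2689 / (55.1 * 4.9)
dT = 9.9596 C

9.9596


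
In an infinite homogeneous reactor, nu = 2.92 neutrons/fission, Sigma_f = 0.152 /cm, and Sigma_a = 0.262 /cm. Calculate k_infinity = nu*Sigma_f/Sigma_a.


k_inf = nu * Sigma_f / Sigma_a
k_inf = 2.92 * 0.152 / 0.262
k_inf = 1.6940

1.6940


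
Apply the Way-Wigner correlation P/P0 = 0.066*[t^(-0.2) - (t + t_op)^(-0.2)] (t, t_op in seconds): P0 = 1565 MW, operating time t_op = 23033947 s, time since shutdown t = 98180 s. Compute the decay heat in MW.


P/P0 = 0.066 * [t^(-0.2) - (t + t_op)^(-0.2)]
P/P0 = 0.066 * [98180^(-0.2) - (98180 + 23033947)^(-0.2)]
P/P0 = 0.066 * [0.1003680 - 0.03366332] = 0.004402509
P = 1565 * 0.004402509 = 6.8899 MW

6.8899


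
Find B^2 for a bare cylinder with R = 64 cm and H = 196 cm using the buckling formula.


B^2 = (2.405/R)^2 + (pi/H)^2
B^2 = (2.405/64)^2 + (pi/196)^2
B^2 = 0.0016690 /cm^2

0.0016690


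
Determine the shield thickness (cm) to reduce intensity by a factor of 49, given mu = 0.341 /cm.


x = ln(factor) / mu
x = ln(49) / 0.341
x = 11.413 cm

11.413


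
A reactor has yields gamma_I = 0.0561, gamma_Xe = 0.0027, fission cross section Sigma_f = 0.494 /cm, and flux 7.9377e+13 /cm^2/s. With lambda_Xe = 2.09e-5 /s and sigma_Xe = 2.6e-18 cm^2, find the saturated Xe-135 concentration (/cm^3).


Xe_eq = (gamma_I + gamma_Xe) * Sigma_f * phi / (lambda_Xe + sigma_Xe * phi)
Numerator = (0.0561 + 0.0027) * 0.494 * 7.9377e+13 = 2.305680e+12
Denominator = 2.09e-5 + 2.6e-18 * 7.9377e+13 = 2.272802e-04
Xe_eq = 2.305680e+12 / 2.272802e-04 = 1.0145e+16 /cm^3

1.0145e+16


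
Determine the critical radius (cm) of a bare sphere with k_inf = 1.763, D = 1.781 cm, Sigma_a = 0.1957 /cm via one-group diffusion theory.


L^2 = D / Sigma_a = 1.781 / 0.1957 = 9.100664 cm^2
B_m^2 = (k_inf - 1) / L^2 = (1.763 - 1) / 9.100664 = 0.08384004 /cm^2
For a bare sphere: B_g = pi/R, so R_c = pi / sqrt(B_m^2)
R_c = pi / sqrt(0.08384004) = 10.850 cm

10.850


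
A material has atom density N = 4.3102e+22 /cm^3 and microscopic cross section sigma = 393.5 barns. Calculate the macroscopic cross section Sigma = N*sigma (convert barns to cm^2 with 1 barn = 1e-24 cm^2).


Sigma = N * sigma_barns * 1e-24
Sigma = 4.3102e+22 * 393.5 * 1e-24
Sigma = 16.961 /cm

16.961


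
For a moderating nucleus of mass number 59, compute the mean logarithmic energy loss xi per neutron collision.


xi = 1 + (A-1)^2/(2A) * ln((A-1)/(A+1))
xi = 1 + (59-1)^2/(2*59) * ln((59-1)/(59 +1))
xi = 0.033518

0.033518


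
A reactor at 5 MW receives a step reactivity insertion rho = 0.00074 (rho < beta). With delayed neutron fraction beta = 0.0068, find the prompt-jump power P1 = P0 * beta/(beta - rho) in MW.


P1/P0 = beta / (beta - rho)
P1/P0 = 0.0068 / (0.0068 - 0.00074) = 1.122112
P1 = 5 * 1.122112 = 5.6106 MW

5.6106


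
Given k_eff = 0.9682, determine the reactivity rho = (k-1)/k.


rho = (k_eff - 1) / k_eff
rho = (0.9682 - 1) / 0.9682
rho = -0.032844

-0.032844


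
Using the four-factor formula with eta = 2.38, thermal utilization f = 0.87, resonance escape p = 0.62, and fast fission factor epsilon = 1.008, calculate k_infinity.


k_inf = eta * f * p * epsilon
k_inf = 2.38 * 0.87 * 0.62 * 1.008
k_inf = 1.2940

1.2940


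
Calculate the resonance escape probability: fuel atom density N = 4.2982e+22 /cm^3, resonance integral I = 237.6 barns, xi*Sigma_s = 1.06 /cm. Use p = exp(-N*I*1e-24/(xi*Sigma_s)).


p = exp(-N * I * 1e-24 / (xi*Sigma_s))
p = exp(-4.2982e+22 * 237.6 * 1e-24 / 1.06)
p = 6.5435e-05

6.5435e-05


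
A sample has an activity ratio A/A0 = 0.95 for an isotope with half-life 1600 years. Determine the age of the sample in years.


lambda = ln(2) / t_half = ln(2) / 1600 = 4.332170e-04 /yr
t = -ln(A/A0) / lambda
t = -ln(0.95) / 4.332170e-04
t = 118.40 yr

118.40


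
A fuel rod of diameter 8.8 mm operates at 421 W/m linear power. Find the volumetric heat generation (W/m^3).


r = D / 2 / 1000 = 8.8 / 2 / 1000 = 0.0044 m
q''' = q' / (pi * r^2)
q''' = 421 / (pi * 0.0044^2)
q''' = 6.9219e+06 W/m^3

6.9219e+06


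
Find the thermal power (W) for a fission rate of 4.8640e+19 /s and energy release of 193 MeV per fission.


P = fission_rate * E_MeV * 1.602e-13
P = 4.8640e+19 * 193 * 1.602e-13
P = 1.5039e+09 W

1.5039e+09


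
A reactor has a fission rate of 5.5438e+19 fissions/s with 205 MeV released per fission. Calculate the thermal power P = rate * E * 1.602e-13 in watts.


P = fission_rate * E_MeV * 1.602e-13
P = 5.5438e+19 * 205 * 1.602e-13
P = 1.8206e+09 W

1.8206e+09


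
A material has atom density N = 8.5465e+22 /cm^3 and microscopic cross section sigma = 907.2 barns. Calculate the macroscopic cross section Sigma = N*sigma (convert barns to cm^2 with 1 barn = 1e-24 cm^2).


Sigma = N * sigma_barns * 1e-24
Sigma = 8.5465e+22 * 907.2 * 1e-24
Sigma = 77.534 /cm

77.534


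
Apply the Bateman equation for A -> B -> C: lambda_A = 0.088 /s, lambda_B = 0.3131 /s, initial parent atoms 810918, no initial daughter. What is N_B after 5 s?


N_B(t) = lambda_A * N_A0 / (lambda_B - lambda_A) * [exp(-lambda_A*t) - exp(-lambda_B*t)]
exp(-0.088*5) = 0.6440364; exp(-0.3131*5) = 0.2089835
N_B = 0.088 * 810918 / (0.3131 - 0.088) * (0.6440364 - 0.2089835)
N_B = 137920

137920


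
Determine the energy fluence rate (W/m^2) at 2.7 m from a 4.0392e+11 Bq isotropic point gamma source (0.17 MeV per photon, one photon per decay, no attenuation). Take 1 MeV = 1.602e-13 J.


psi = A * E * 1.602e-13 / (4*pi*r^2)
psi = 4.0392e+11 * 0.17 * 1.602e-13 / (4*pi*2.7^2)
psi = 1.2008e-04 W/m^2

1.2008e-04


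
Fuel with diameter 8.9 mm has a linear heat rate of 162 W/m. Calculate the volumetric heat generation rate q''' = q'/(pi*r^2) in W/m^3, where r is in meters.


r = D / 2 / 1000 = 8.9 / 2 / 1000 = 0.00445 m
q''' = q' / (pi * r^2)
q''' = 162 / (pi * 0.00445^2)
q''' = 2.6040e+06 W/m^3

2.6040e+06


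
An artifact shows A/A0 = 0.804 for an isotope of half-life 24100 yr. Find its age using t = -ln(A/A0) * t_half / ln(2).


lambda = ln(2) / t_half = ln(2) / 24100 = 2.876129e-05 /yr
t = -ln(A/A0) / lambda
t = -ln(0.804) / 2.876129e-05
t = 7585.1 yr

7585.1


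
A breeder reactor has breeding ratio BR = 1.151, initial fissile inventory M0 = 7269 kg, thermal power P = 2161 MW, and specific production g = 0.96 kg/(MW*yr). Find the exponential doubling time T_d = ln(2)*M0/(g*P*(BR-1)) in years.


Breeding gain G = BR - 1 = 1.151 - 1 = 0.151
Fissile production rate = g * P * G = 0.96 * 2161 * 0.151 = 313.25856 kg/yr
T_d = ln(2) * M0 / (g * P * G)
T_d = ln(2) * 7269 / 313.25856 = 16.084 yr

16.084


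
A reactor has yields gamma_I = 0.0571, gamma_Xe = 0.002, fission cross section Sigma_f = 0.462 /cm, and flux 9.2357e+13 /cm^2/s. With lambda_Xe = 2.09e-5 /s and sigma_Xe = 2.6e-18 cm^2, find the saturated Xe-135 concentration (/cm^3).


Xe_eq = (gamma_I + gamma_Xe) * Sigma_f * phi / (lambda_Xe + sigma_Xe * phi)
Numerator = (0.0571 + 0.002) * 0.462 * 9.2357e+13 = 2.521734e+12
Denominator = 2.09e-5 + 2.6e-18 * 9.2357e+13 = 2.610282e-04
Xe_eq = 2.521734e+12 / 2.610282e-04 = 9.6608e+15 /cm^3

9.6608e+15


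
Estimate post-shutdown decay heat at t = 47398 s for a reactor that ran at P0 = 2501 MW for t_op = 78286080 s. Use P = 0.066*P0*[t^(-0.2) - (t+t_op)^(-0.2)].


P/P0 = 0.066 * [t^(-0.2) - (t + t_op)^(-0.2)]
P/P0 = 0.066 * [47398^(-0.2) - (47398 + 78286080)^(-0.2)]
P/P0 = 0.066 * [0.1161042 - 0.02637610] = 0.005922055
P = 2501 * 0.005922055 = 14.811 MW

14.811


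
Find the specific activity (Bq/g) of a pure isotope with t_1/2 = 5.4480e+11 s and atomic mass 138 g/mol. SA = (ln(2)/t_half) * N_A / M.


lambda = ln(2) / t_half = ln(2) / 5.4480e+11 = 1.272297e-12 /s
SA = lambda * N_A / M
SA = 1.272297e-12 * 6.022e23 / 138
SA = 5.5520e+09 Bq/g

5.5520e+09


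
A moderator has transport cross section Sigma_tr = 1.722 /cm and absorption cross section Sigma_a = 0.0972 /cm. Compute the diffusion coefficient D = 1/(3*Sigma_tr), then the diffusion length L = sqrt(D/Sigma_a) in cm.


D = 1 / (3 * Sigma_tr) = 1 / (3 * 1.722) = 0.1935734 cm
L = sqrt(D / Sigma_a)
L = sqrt(0.1935734 / 0.0972)
L = 1.4112 cm

1.4112


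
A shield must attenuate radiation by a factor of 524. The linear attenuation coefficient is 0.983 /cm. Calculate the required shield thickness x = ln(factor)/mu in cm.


x = ln(factor) / mu
x = ln(524) / 0.983
x = 6.3698 cm

6.3698


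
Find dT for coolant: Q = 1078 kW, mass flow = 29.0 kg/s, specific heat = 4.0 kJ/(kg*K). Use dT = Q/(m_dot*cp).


dT = Q / (m_dot * cp)
dT = 1078 / (29.0 * 4.0)
dT = 9.2931 C

9.2931


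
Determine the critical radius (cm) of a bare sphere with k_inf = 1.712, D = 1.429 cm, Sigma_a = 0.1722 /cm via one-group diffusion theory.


L^2 = D / Sigma_a = 1.429 / 0.1722 = 8.298490 cm^2
B_m^2 = (k_inf - 1) / L^2 = (1.712 - 1) / 8.298490 = 0.08579874 /cm^2
For a bare sphere: B_g = pi/R, so R_c = pi / sqrt(B_m^2)
R_c = pi / sqrt(0.08579874) = 10.725 cm

10.725


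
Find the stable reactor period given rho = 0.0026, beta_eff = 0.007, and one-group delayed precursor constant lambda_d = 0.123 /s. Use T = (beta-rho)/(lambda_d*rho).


T = (beta - rho) / (lambda_d * rho)
T = (0.007 - 0.0026) / (0.123 * 0.0026)
T = 13.759 s

13.759


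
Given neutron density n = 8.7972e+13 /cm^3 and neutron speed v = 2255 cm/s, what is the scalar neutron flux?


phi = n * v
phi = 8.7972e+13 * 2255
phi = 1.9838e+17 /cm^2/s

1.9838e+17


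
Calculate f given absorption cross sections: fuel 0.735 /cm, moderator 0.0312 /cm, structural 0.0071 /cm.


f = Sigma_a_fuel / (Sigma_a_fuel + Sigma_a_mod + Sigma_a_other)
f = 0.735 / (0.735 + 0.0312 + 0.0071)
f = 0.95047

0.95047


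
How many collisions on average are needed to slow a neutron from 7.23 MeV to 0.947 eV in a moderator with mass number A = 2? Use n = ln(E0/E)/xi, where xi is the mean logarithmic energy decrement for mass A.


xi = 1 + (A-1)^2/(2A)*ln((A-1)/(A+1)) = 0.7253469 (for A = 2)
n = ln(E0/E) / xi
n = ln(7.23e6 / 0.947) / 0.7253469
n = ln(7.634636e+06) / 0.7253469 = 21.849

21.849


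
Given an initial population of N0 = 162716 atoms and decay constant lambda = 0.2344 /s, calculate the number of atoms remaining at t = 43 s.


N = N0 * exp(-lambda * t)
N = 162716 * exp(-0.2344 * 43)
N = 6.8248

6.8248


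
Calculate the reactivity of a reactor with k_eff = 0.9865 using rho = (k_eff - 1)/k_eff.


rho = (k_eff - 1) / k_eff
rho = (0.9865 - 1) / 0.9865
rho = -0.013685

-0.013685


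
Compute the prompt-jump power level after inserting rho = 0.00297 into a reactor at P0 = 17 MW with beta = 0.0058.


P1/P0 = beta / (beta - rho)
P1/P0 = 0.0058 / (0.0058 - 0.00297) = 2.049470
P1 = 17 * 2.049470 = 34.841 MW

34.841


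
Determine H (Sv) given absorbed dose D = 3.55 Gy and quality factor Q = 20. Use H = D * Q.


H = D * Q
H = 3.55 * 20
H = 71.000 Sv

71.000


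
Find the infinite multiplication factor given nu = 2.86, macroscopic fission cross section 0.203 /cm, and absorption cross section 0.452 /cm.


k_inf = nu * Sigma_f / Sigma_a
k_inf = 2.86 * 0.203 / 0.452
k_inf = 1.2845

1.2845


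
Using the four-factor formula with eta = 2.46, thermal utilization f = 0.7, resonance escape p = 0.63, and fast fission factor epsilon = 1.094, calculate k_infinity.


k_inf = eta * f * p * epsilon
k_inf = 2.46 * 0.7 * 0.63 * 1.094
k_inf = 1.1868

1.1868


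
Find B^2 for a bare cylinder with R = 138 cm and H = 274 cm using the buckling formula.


B^2 = (2.405/R)^2 + (pi/H)^2
B^2 = (2.405/138)^2 + (pi/274)^2
B^2 = 4.3518e-04 /cm^2

4.3518e-04


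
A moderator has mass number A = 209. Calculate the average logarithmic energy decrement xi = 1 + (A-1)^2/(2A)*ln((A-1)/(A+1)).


xi = 1 + (A-1)^2/(2A) * ln((A-1)/(A+1))
xi = 1 + (209-1)^2/(2*209) * ln((209-1)/(209 +1))
xi = 0.0095389

0.0095389


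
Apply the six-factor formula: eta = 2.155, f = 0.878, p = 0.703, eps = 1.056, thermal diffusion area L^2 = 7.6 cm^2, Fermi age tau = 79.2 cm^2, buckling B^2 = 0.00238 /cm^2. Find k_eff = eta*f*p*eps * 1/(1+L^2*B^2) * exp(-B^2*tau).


k_inf = eta*f*p*eps = 2.155*0.878*0.703*1.056 = 1.404627
P_TNL = 1/(1 + L^2*B^2) = 1/(1 + 7.6*0.00238) = 0.9822334
P_FNL = exp(-B^2*tau) = exp(-0.00238*79.2) = 0.8282038
k_eff = k_inf * P_TNL * P_FNL = 1.404627 * 0.9822334 * 0.8282038
k_eff = 1.1426

1.1426


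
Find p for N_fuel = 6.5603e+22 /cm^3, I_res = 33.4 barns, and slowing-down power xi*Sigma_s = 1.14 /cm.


p = exp(-N * I * 1e-24 / (xi*Sigma_s))
p = exp(-6.5603e+22 * 33.4 * 1e-24 / 1.14)
p = 0.14631

0.14631


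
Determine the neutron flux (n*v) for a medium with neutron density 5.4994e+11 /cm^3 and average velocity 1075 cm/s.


phi = n * v
phi = 5.4994e+11 * 1075
phi = 5.9119e+14 /cm^2/s

5.9119e+14


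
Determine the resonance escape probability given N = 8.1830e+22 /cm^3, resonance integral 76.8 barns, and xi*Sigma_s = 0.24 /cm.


p = exp(-N * I * 1e-24 / (xi*Sigma_s))
p = exp(-8.1830e+22 * 76.8 * 1e-24 / 0.24)
p = 4.2436e-12

4.2436e-12


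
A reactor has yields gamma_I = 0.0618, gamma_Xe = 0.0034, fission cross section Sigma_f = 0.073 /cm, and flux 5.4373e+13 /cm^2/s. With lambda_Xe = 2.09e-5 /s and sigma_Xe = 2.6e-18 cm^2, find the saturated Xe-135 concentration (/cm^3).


Xe_eq = (gamma_I + gamma_Xe) * Sigma_f * phi / (lambda_Xe + sigma_Xe * phi)
Numerator = (0.0618 + 0.0034) * 0.073 * 5.4373e+13 = 2.587937e+11
Denominator = 2.09e-5 + 2.6e-18 * 5.4373e+13 = 1.622698e-04
Xe_eq = 2.587937e+11 / 1.622698e-04 = 1.5948e+15 /cm^3

1.5948e+15


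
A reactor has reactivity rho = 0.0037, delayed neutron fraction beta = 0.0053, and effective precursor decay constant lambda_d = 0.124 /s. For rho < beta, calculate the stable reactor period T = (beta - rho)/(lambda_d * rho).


T = (beta - rho) / (lambda_d * rho)
T = (0.0053 - 0.0037) / (0.124 * 0.0037)
T = 3.4874 s

3.4874


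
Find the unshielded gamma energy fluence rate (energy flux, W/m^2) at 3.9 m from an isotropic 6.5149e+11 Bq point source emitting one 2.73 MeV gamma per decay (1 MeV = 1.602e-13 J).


psi = A * E * 1.602e-13 / (4*pi*r^2)
psi = 6.5149e+11 * 2.73 * 1.602e-13 / (4*pi*3.9^2)
psi = 0.0014907 W/m^2

0.0014907


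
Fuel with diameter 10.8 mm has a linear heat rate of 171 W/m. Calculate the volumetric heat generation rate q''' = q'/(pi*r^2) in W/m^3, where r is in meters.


r = D / 2 / 1000 = 10.8 / 2 / 1000 = 0.0054 m
q''' = q' / (pi * r^2)
q''' = 171 / (pi * 0.0054^2)
q''' = 1.8666e+06 W/m^3

1.8666e+06


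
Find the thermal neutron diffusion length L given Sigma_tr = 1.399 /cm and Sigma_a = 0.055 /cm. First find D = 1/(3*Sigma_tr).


D = 1 / (3 * Sigma_tr) = 1 / (3 * 1.399) = 0.2382654 cm
L = sqrt(D / Sigma_a)
L = sqrt(0.2382654 / 0.055)
L = 2.0814 cm

2.0814


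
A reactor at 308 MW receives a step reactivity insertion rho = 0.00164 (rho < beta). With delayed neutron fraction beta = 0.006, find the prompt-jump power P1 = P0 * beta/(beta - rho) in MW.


P1/P0 = beta / (beta - rho)
P1/P0 = 0.006 / (0.006 - 0.00164) = 1.376147
P1 = 308 * 1.376147 = 423.85 MW

423.85


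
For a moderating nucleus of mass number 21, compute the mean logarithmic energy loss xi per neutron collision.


xi = 1 + (A-1)^2/(2A) * ln((A-1)/(A+1))
xi = 1 + (21-1)^2/(2*21) * ln((21-1)/(21 +1))
xi = 0.092284

0.092284


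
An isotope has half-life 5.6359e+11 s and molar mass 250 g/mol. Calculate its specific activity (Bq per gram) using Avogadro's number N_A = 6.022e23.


lambda = ln(2) / t_half = ln(2) / 5.6359e+11 = 1.229878e-12 /s
SA = lambda * N_A / M
SA = 1.229878e-12 * 6.022e23 / 250
SA = 2.9625e+09 Bq/g

2.9625e+09


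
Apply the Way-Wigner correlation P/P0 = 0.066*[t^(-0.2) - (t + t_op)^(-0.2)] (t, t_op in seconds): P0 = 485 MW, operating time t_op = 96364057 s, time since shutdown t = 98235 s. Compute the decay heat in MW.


P/P0 = 0.066 * [t^(-0.2) - (t + t_op)^(-0.2)]
P/P0 = 0.066 * [98235^(-0.2) - (98235 + 96364057)^(-0.2)]
P/P0 = 0.066 * [0.1003568 - 0.02530046] = 0.004953718
P = 485 * 0.004953718 = 2.4026 MW

2.4026


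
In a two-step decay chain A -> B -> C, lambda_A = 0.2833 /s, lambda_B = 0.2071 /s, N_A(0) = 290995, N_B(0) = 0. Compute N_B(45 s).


N_B(t) = lambda_A * N_A0 / (lambda_B - lambda_A) * [exp(-lambda_A*t) - exp(-lambda_B*t)]
exp(-0.2833*45) = 2.906677e-06; exp(-0.2071*45) = 8.965873e-05
N_B = 0.2833 * 290995 / (0.2071 - 0.2833) * (2.906677e-06 - 8.965873e-05)
N_B = 93.855

93.855


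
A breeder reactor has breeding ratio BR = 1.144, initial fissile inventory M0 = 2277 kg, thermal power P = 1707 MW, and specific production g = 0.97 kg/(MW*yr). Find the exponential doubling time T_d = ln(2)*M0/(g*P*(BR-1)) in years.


Breeding gain G = BR - 1 = 1.144 - 1 = 0.144
Fissile production rate = g * P * G = 0.97 * 1707 * 0.144 = 238.43376 kg/yr
T_d = ln(2) * M0 / (g * P * G)
T_d = ln(2) * 2277 / 238.43376 = 6.6194 yr

6.6194


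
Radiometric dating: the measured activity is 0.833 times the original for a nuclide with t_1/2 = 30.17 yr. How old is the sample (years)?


lambda = ln(2) / t_half = ln(2) / 30.17 = 0.02297472 /yr
t = -ln(A/A0) / lambda
t = -ln(0.833) / 0.02297472
t = 7.9532 yr

7.9532


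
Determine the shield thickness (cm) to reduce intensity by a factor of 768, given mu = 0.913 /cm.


x = ln(factor) / mu
x = ln(768) / 0.913
x = 7.2769 cm

7.2769


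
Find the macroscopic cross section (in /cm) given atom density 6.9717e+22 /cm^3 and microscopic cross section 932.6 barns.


Sigma = N * sigma_barns * 1e-24
Sigma = 6.9717e+22 * 932.6 * 1e-24
Sigma = 65.018 /cm

65.018


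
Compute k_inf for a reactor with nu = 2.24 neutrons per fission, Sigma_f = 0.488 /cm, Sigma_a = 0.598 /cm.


k_inf = nu * Sigma_f / Sigma_a
k_inf = 2.24 * 0.488 / 0.598
k_inf = 1.8280

1.8280


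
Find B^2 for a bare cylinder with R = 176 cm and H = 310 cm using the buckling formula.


B^2 = (2.405/R)^2 + (pi/H)^2
B^2 = (2.405/176)^2 + (pi/310)^2
B^2 = 2.8943e-04 /cm^2

2.8943e-04


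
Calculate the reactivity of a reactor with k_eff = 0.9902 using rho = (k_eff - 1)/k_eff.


rho = (k_eff - 1) / k_eff
rho = (0.9902 - 1) / 0.9902
rho = -0.0098970

-0.0098970


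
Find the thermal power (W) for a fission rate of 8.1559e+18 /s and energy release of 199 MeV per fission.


P = fission_rate * E_MeV * 1.602e-13
P = 8.1559e+18 * 199 * 1.602e-13
P = 2.6001e+08 W

2.6001e+08


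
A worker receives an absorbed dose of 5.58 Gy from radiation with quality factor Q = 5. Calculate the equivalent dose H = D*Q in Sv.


H = D * Q
H = 5.58 * 5
H = 27.900 Sv

27.900


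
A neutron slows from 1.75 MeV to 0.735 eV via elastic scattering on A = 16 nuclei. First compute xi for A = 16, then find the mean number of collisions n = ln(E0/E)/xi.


xi = 1 + (A-1)^2/(2A)*ln((A-1)/(A+1)) = 0.1199467 (for A = 16)
n = ln(E0/E) / xi
n = ln(1.75e6 / 0.735) / 0.1199467
n = ln(2.380952e+06) / 0.1199467 = 122.41

122.41


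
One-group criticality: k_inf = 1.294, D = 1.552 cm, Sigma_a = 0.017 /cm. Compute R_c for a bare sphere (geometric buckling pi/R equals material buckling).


L^2 = D / Sigma_a = 1.552 / 0.017 = 91.29412 cm^2
B_m^2 = (k_inf - 1) / L^2 = (1.294 - 1) / 91.29412 = 0.003220361 /cm^2
For a bare sphere: B_g = pi/R, so R_c = pi / sqrt(B_m^2)
R_c = pi / sqrt(0.003220361) = 55.360 cm

55.360


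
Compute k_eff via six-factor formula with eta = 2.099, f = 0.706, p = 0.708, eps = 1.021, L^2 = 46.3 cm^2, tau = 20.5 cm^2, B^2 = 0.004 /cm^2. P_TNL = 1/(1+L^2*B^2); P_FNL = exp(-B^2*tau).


k_inf = eta*f*p*eps = 2.099*0.706*0.708*1.021 = 1.071214
P_TNL = 1/(1 + L^2*B^2) = 1/(1 + 46.3*0.004) = 0.8437395
P_FNL = exp(-B^2*tau) = exp(-0.004*20.5) = 0.9212720
k_eff = k_inf * P_TNL * P_FNL = 1.071214 * 0.8437395 * 0.9212720
k_eff = 0.83267

0.83267


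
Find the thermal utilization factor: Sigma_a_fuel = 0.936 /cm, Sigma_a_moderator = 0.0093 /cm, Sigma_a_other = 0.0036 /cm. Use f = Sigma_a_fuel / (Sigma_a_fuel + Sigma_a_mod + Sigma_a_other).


f = Sigma_a_fuel / (Sigma_a_fuel + Sigma_a_mod + Sigma_a_other)
f = 0.936 / (0.936 + 0.0093 + 0.0036)
f = 0.98641

0.98641


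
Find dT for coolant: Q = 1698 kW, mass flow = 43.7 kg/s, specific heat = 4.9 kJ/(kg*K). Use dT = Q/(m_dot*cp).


dT = Q / (m_dot * cp)
dT = 1698 / (43.7 * 4.9)
dT = 7.9298 C

7.9298


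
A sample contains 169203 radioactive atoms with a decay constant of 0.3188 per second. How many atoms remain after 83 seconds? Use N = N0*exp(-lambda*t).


N = N0 * exp(-lambda * t)
N = 169203 * exp(-0.3188 * 83)
N = 5.4551e-07

5.4551e-07


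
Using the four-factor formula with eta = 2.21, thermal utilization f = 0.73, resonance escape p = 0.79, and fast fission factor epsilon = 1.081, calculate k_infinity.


k_inf = eta * f * p * epsilon
k_inf = 2.21 * 0.73 * 0.79 * 1.081
k_inf = 1.3777

1.3777


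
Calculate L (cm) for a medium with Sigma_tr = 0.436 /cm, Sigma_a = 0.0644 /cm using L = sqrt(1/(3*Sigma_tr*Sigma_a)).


D = 1 / (3 * Sigma_tr) = 1 / (3 * 0.436) = 0.7645260 cm
L = sqrt(D / Sigma_a)
L = sqrt(0.7645260 / 0.0644)
L = 3.4455 cm

3.4455


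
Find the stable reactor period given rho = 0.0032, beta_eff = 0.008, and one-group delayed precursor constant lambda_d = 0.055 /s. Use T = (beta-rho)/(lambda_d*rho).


T = (beta - rho) / (lambda_d * rho)
T = (0.008 - 0.0032) / (0.055 * 0.0032)
T = 27.273 s

27.273


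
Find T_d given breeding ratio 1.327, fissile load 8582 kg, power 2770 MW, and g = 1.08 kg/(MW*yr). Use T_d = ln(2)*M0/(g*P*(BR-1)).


Breeding gain G = BR - 1 = 1.327 - 1 = 0.327
Fissile production rate = g * P * G = 1.08 * 2770 * 0.327 = 978.2532 kg/yr
T_d = ln(2) * M0 / (g * P * G)
T_d = ln(2) * 8582 / 978.2532 = 6.0808 yr

6.0808


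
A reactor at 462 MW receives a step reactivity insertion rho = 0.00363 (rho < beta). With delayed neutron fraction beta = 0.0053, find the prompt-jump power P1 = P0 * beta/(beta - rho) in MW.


P1/P0 = beta / (beta - rho)
P1/P0 = 0.0053 / (0.0053 - 0.00363) = 3.173653
P1 = 462 * 3.173653 = 1466.2 MW

1466.2


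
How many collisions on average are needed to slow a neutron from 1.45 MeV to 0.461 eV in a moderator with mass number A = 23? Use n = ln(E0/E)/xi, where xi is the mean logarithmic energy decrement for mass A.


xi = 1 + (A-1)^2/(2A)*ln((A-1)/(A+1)) = 0.08448899 (for A = 23)
n = ln(E0/E) / xi
n = ln(1.45e6 / 0.461) / 0.08448899
n = ln(3.145336e+06) / 0.08448899 = 177.08

177.08


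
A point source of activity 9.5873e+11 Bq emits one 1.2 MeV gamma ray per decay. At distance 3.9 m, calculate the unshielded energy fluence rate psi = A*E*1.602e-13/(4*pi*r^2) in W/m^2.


psi = A * E * 1.602e-13 / (4*pi*r^2)
psi = 9.5873e+11 * 1.2 * 1.602e-13 / (4*pi*3.9^2)
psi = 9.6428e-04 W/m^2

9.6428e-04


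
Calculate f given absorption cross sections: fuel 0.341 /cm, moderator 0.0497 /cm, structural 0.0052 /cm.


f = Sigma_a_fuel / (Sigma_a_fuel + Sigma_a_mod + Sigma_a_other)
f = 0.341 / (0.341 + 0.0497 + 0.0052)
f = 0.86133

0.86133


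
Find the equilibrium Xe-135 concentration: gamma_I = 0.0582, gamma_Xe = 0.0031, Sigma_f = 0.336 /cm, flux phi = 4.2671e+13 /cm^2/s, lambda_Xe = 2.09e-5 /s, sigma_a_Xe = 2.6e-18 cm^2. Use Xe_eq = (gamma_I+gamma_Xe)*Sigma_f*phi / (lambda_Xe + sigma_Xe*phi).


Xe_eq = (gamma_I + gamma_Xe) * Sigma_f * phi / (lambda_Xe + sigma_Xe * phi)
Numerator = (0.0582 + 0.0031) * 0.336 * 4.2671e+13 = 8.788861e+11
Denominator = 2.09e-5 + 2.6e-18 * 4.2671e+13 = 1.318446e-04
Xe_eq = 8.788861e+11 / 1.318446e-04 = 6.6661e+15 /cm^3

6.6661e+15


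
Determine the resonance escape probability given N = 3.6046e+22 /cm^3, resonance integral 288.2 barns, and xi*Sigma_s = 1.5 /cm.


p = exp(-N * I * 1e-24 / (xi*Sigma_s))
p = exp(-3.6046e+22 * 288.2 * 1e-24 / 1.5)
p = 9.8228e-04

9.8228e-04


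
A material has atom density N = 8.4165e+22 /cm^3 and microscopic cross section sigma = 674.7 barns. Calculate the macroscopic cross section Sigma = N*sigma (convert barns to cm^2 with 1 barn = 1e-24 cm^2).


Sigma = N * sigma_barns * 1e-24
Sigma = 8.4165e+22 * 674.7 * 1e-24
Sigma = 56.786 /cm

56.786


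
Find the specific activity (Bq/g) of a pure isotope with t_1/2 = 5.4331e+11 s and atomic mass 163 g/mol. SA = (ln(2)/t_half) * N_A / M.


lambda = ln(2) / t_half = ln(2) / 5.4331e+11 = 1.275786e-12 /s
SA = lambda * N_A / M
SA = 1.275786e-12 * 6.022e23 / 163
SA = 4.7134e+09 Bq/g

4.7134e+09


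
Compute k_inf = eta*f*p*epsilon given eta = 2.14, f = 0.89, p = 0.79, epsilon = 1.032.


k_inf = eta * f * p * epsilon
k_inf = 2.14 * 0.89 * 0.79 * 1.032
k_inf = 1.5528

1.5528


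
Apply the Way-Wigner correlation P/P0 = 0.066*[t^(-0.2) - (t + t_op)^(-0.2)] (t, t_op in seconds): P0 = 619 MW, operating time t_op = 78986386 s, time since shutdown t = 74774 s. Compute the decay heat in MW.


P/P0 = 0.066 * [t^(-0.2) - (t + t_op)^(-0.2)]
P/P0 = 0.066 * [74774^(-0.2) - (74774 + 78986386)^(-0.2)]
P/P0 = 0.066 * [0.1059863 - 0.02632736] = 0.005257490
P = 619 * 0.005257490 = 3.2544 MW

3.2544


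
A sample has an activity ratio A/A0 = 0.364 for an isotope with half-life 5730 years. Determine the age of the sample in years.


lambda = ln(2) / t_half = ln(2) / 5730 = 1.209681e-04 /yr
t = -ln(A/A0) / lambda
t = -ln(0.364) / 1.209681e-04
t = 8354.3 yr

8354.3


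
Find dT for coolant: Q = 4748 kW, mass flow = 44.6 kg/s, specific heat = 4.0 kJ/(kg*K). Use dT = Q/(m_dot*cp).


dT = Q / (m_dot * cp)
dT = 4748 / (44.6 * 4.0)
dT = 26.614 C

26.614


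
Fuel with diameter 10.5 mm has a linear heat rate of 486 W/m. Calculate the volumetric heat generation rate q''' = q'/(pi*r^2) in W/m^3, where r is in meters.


r = D / 2 / 1000 = 10.5 / 2 / 1000 = 0.00525 m
q''' = q' / (pi * r^2)
q''' = 486 / (pi * 0.00525^2)
q''' = 5.6126e+06 W/m^3

5.6126e+06


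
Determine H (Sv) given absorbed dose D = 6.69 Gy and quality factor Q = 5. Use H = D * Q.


H = D * Q
H = 6.69 * 5
H = 33.450 Sv

33.450


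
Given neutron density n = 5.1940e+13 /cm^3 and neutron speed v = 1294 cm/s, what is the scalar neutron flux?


phi = n * v
phi = 5.1940e+13 * 1294
phi = 6.7210e+16 /cm^2/s

6.7210e+16


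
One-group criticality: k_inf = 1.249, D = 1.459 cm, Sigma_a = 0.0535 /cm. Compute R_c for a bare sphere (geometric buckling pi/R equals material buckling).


L^2 = D / Sigma_a = 1.459 / 0.0535 = 27.27103 cm^2
B_m^2 = (k_inf - 1) / L^2 = (1.249 - 1) / 27.27103 = 0.009130568 /cm^2
For a bare sphere: B_g = pi/R, so R_c = pi / sqrt(B_m^2)
R_c = pi / sqrt(0.009130568) = 32.878 cm

32.878


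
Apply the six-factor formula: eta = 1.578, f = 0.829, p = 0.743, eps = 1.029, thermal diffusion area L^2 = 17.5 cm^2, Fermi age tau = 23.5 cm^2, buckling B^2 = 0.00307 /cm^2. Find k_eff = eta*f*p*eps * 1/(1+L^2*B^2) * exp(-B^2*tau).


k_inf = eta*f*p*eps = 1.578*0.829*0.743*1.029 = 1.000151
P_TNL = 1/(1 + L^2*B^2) = 1/(1 + 17.5*0.00307) = 0.9490142
P_FNL = exp(-B^2*tau) = exp(-0.00307*23.5) = 0.9303960
k_eff = k_inf * P_TNL * P_FNL = 1.000151 * 0.9490142 * 0.9303960
k_eff = 0.88309

0.88309


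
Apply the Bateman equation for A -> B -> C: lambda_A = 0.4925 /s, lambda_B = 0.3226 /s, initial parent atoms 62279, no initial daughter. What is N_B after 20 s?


N_B(t) = lambda_A * N_A0 / (lambda_B - lambda_A) * [exp(-lambda_A*t) - exp(-lambda_B*t)]
exp(-0.4925*20) = 5.274719e-05; exp(-0.3226*20) = 0.001577364
N_B = 0.4925 * 62279 / (0.3226 - 0.4925) * (5.274719e-05 - 0.001577364)
N_B = 275.24

275.24


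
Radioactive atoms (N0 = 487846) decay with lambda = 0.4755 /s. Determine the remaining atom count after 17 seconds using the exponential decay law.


N = N0 * exp(-lambda * t)
N = 487846 * exp(-0.4755 * 17)
N = 150.54

150.54


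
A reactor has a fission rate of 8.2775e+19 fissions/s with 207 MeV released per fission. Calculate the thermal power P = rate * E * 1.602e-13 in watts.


P = fission_rate * E_MeV * 1.602e-13
P = 8.2775e+19 * 207 * 1.602e-13
P = 2.7449e+09 W

2.7449e+09


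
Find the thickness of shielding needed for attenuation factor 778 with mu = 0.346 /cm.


x = ln(factor) / mu
x = ln(778) / 0.346
x = 19.239 cm

19.239


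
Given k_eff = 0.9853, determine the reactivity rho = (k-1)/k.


rho = (k_eff - 1) / k_eff
rho = (0.9853 - 1) / 0.9853
rho = -0.014919

-0.014919


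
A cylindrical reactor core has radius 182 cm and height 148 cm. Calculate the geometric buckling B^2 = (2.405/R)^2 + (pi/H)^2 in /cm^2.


B^2 = (2.405/R)^2 + (pi/H)^2
B^2 = (2.405/182)^2 + (pi/148)^2
B^2 = 6.2520e-04 /cm^2

6.2520e-04


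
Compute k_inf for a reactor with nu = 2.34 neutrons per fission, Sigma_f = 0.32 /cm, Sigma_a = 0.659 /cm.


k_inf = nu * Sigma_f / Sigma_a
k_inf = 2.34 * 0.32 / 0.659
k_inf = 1.1363

1.1363


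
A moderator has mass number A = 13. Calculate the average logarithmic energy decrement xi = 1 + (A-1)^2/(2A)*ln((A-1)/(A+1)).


xi = 1 + (A-1)^2/(2A) * ln((A-1)/(A+1))
xi = 1 + (13-1)^2/(2*13) * ln((13-1)/(13 +1))
xi = 0.14624

0.14624


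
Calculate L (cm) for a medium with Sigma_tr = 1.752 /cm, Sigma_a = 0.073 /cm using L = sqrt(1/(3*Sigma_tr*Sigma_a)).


D = 1 / (3 * Sigma_tr) = 1 / (3 * 1.752) = 0.1902588 cm
L = sqrt(D / Sigma_a)
L = sqrt(0.1902588 / 0.073)
L = 1.6144 cm

1.6144


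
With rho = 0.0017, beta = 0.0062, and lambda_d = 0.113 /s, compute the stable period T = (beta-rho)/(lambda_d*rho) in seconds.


T = (beta - rho) / (lambda_d * rho)
T = (0.0062 - 0.0017) / (0.113 * 0.0017)
T = 23.425 s

23.425


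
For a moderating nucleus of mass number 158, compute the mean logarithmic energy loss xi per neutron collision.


xi = 1 + (A-1)^2/(2A) * ln((A-1)/(A+1))
xi = 1 + (158-1)^2/(2*158) * ln((158-1)/(158 +1))
xi = 0.012605

0.012605


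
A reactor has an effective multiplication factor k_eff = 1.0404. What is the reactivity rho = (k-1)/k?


rho = (k_eff - 1) / k_eff
rho = (1.0404 - 1) / 1.0404
rho = 0.038831

0.038831


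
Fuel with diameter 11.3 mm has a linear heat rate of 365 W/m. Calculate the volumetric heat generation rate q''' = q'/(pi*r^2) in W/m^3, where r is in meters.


r = D / 2 / 1000 = 11.3 / 2 / 1000 = 0.00565 m
q''' = q' / (pi * r^2)
q''' = 365 / (pi * 0.00565^2)
q''' = 3.6395e+06 W/m^3

3.6395e+06


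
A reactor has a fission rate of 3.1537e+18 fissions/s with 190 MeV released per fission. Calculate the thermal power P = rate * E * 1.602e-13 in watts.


P = fission_rate * E_MeV * 1.602e-13
P = 3.1537e+18 * 190 * 1.602e-13
P = 9.5992e+07 W

9.5992e+07


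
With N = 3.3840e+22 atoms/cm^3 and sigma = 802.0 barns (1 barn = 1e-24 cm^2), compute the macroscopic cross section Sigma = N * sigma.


Sigma = N * sigma_barns * 1e-24
Sigma = 3.3840e+22 * 802.0 * 1e-24
Sigma = 27.140 /cm

27.140


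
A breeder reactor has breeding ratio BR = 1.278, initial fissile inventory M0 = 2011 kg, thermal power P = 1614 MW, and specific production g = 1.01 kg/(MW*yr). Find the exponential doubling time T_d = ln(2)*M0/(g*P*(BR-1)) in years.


Breeding gain G = BR - 1 = 1.278 - 1 = 0.278
Fissile production rate = g * P * G = 1.01 * 1614 * 0.278 = 453.17892 kg/yr
T_d = ln(2) * M0 / (g * P * G)
T_d = ln(2) * 2011 / 453.17892 = 3.0759 yr

3.0759


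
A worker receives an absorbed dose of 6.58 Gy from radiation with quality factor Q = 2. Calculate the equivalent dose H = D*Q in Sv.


H = D * Q
H = 6.58 * 2
H = 13.160 Sv

13.160


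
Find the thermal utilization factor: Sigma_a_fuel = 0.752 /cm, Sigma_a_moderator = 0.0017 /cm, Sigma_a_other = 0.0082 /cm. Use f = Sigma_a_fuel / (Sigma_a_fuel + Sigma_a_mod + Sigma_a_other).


f = Sigma_a_fuel / (Sigma_a_fuel + Sigma_a_mod + Sigma_a_other)
f = 0.752 / (0.752 + 0.0017 + 0.0082)
f = 0.98701

0.98701


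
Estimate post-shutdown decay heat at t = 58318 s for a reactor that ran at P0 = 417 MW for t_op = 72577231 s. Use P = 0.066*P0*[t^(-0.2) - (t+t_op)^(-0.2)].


P/P0 = 0.066 * [t^(-0.2) - (t + t_op)^(-0.2)]
P/P0 = 0.066 * [58318^(-0.2) - (58318 + 72577231)^(-0.2)]
P/P0 = 0.066 * [0.1113883 - 0.02677751] = 0.005584312
P = 417 * 0.005584312 = 2.3287 MW

2.3287


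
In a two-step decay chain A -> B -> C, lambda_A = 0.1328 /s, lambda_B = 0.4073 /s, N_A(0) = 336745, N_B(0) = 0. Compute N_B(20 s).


N_B(t) = lambda_A * N_A0 / (lambda_B - lambda_A) * [exp(-lambda_A*t) - exp(-lambda_B*t)]
exp(-0.1328*20) = 0.07022857; exp(-0.4073*20) = 2.898926e-04
N_B = 0.1328 * 336745 / (0.4073 - 0.1328) * (0.07022857 - 2.898926e-04)
N_B = 11394

11394


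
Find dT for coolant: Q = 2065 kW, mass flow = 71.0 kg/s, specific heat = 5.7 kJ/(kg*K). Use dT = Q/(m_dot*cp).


dT = Q / (m_dot * cp)
dT = 2065 / (71.0 * 5.7)
dT = 5.1025 C

5.1025


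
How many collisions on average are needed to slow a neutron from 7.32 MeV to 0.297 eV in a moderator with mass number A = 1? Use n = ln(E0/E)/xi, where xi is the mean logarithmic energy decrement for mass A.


xi = 1 + (A-1)^2/(2A)*ln((A-1)/(A+1)) = 1 (for A = 1)
n = ln(E0/E) / xi
n = ln(7.32e6 / 0.297) / 1
n = ln(2.464646e+07) / 1 = 17.020

17.020


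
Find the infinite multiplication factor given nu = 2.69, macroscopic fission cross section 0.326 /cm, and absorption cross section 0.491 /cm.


k_inf = nu * Sigma_f / Sigma_a
k_inf = 2.69 * 0.326 / 0.491
k_inf = 1.7860

1.7860


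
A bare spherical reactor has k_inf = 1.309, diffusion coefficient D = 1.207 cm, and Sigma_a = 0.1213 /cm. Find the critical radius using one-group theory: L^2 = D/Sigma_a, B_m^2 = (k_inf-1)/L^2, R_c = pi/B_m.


L^2 = D / Sigma_a = 1.207 / 0.1213 = 9.950536 cm^2
B_m^2 = (k_inf - 1) / L^2 = (1.309 - 1) / 9.950536 = 0.03105360 /cm^2
For a bare sphere: B_g = pi/R, so R_c = pi / sqrt(B_m^2)
R_c = pi / sqrt(0.03105360) = 17.828 cm

17.828


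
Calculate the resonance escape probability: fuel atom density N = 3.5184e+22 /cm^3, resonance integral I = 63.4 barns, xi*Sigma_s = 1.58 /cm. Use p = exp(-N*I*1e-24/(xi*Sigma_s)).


p = exp(-N * I * 1e-24 / (xi*Sigma_s))
p = exp(-3.5184e+22 * 63.4 * 1e-24 / 1.58)
p = 0.24370

0.24370


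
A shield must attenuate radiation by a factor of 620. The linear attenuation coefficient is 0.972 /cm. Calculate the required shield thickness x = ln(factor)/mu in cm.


x = ln(factor) / mu
x = ln(620) / 0.972
x = 6.6149 cm

6.6149


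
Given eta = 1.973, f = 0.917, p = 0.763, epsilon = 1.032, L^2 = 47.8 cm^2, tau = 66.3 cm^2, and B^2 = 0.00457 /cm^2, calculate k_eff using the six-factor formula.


k_inf = eta*f*p*eps = 1.973*0.917*0.763*1.032 = 1.424625
P_TNL = 1/(1 + L^2*B^2) = 1/(1 + 47.8*0.00457) = 0.8207175
P_FNL = exp(-B^2*tau) = exp(-0.00457*66.3) = 0.7386057
k_eff = k_inf * P_TNL * P_FNL = 1.424625 * 0.8207175 * 0.7386057
k_eff = 0.86359

0.86359


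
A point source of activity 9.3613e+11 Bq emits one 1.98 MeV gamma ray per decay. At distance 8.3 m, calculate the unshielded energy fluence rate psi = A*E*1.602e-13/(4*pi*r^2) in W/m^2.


psi = A * E * 1.602e-13 / (4*pi*r^2)
psi = 9.3613e+11 * 1.98 * 1.602e-13 / (4*pi*8.3^2)
psi = 3.4300e-04 W/m^2

3.4300e-04


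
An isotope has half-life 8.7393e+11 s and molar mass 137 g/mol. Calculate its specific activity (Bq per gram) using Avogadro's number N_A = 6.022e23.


lambda = ln(2) / t_half = ln(2) / 8.7393e+11 = 7.931381e-13 /s
SA = lambda * N_A / M
SA = 7.931381e-13 * 6.022e23 / 137
SA = 3.4863e+09 Bq/g

3.4863e+09


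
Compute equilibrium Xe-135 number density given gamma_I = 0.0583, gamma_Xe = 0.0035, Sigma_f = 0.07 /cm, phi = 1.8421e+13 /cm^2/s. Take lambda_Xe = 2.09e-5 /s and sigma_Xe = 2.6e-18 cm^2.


Xe_eq = (gamma_I + gamma_Xe) * Sigma_f * phi / (lambda_Xe + sigma_Xe * phi)
Numerator = (0.0583 + 0.0035) * 0.07 * 1.8421e+13 = 7.968925e+10
Denominator = 2.09e-5 + 2.6e-18 * 1.8421e+13 = 6.879460e-05
Xe_eq = 7.968925e+10 / 6.879460e-05 = 1.1584e+15 /cm^3

1.1584e+15


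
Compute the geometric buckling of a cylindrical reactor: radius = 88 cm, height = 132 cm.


B^2 = (2.405/R)^2 + (pi/H)^2
B^2 = (2.405/88)^2 + (pi/132)^2
B^2 = 0.0013133 /cm^2

0.0013133


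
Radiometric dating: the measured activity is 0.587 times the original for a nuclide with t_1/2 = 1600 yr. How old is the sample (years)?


lambda = ln(2) / t_half = ln(2) / 1600 = 4.332170e-04 /yr
t = -ln(A/A0) / lambda
t = -ln(0.587) / 4.332170e-04
t = 1229.7 yr

1229.7
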